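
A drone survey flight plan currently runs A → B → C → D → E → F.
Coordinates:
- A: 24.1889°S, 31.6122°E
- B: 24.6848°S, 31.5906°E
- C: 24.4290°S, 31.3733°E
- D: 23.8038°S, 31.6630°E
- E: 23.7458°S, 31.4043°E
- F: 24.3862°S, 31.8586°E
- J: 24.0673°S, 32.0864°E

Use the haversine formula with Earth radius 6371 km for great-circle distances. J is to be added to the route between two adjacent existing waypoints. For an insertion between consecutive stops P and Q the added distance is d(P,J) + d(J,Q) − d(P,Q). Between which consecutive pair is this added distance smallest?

between E and F

Added distance for inserting J between each consecutive pair:
A–B: 79.9 km
B–C: 131.9 km
C–D: 59.3 km
D–E: 103.0 km
E–F: 35.5 km
Smallest added distance is 35.5 km, inserting between E and F.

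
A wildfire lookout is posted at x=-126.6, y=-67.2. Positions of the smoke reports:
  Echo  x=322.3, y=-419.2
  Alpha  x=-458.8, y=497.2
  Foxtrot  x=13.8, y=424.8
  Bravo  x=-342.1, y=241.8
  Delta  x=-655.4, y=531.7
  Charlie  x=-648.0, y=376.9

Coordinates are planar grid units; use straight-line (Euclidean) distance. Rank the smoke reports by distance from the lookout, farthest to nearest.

Distances from the lookout:
Delta x=-655.4, y=531.7: 798.9
Charlie x=-648.0, y=376.9: 684.9
Alpha x=-458.8, y=497.2: 654.9
Echo x=322.3, y=-419.2: 570.5
Foxtrot x=13.8, y=424.8: 511.6
Bravo x=-342.1, y=241.8: 376.7

Delta, Charlie, Alpha, Echo, Foxtrot, Bravo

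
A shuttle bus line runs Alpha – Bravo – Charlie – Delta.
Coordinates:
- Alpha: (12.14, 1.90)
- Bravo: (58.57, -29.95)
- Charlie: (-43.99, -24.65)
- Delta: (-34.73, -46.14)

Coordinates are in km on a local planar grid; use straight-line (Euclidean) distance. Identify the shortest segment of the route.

Charlie–Delta

Leg distances:
Alpha→Bravo: 56.3 km
Bravo→Charlie: 102.7 km
Charlie→Delta: 23.4 km
The shortest leg is Charlie–Delta at 23.4 km.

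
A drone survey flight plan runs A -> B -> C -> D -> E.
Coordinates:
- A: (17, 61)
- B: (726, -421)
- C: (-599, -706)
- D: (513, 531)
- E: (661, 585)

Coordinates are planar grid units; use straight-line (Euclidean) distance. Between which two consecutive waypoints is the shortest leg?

D–E

Leg distances:
A→B: 857.3
B→C: 1355.3
C→D: 1663.3
D→E: 157.5
The shortest leg is D–E at 157.5.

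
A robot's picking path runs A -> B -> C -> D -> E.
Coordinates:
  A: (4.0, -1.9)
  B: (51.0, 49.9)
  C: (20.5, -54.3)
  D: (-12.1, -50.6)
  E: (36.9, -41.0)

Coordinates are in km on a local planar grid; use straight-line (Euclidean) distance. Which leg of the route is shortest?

C–D

Leg distances:
A→B: 69.9 km
B→C: 108.6 km
C→D: 32.8 km
D→E: 49.9 km
The shortest leg is C–D at 32.8 km.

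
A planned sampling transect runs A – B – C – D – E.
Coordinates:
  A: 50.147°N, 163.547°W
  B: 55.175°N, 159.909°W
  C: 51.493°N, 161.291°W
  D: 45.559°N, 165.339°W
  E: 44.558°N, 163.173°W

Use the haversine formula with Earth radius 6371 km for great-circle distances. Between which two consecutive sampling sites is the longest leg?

Leg distances:
A→B: 610.4 km
B→C: 419.6 km
C→D: 723.8 km
D→E: 203.3 km
The longest leg is C–D at 723.8 km.

C–D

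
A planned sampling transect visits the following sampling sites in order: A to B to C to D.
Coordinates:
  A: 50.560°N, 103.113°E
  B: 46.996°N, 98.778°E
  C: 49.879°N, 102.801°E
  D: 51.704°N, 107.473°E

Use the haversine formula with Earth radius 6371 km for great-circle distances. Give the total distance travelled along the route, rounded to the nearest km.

Leg distances:
A→B: 507.7 km  (cumulative 507.7 km)
B→C: 436.7 km  (cumulative 944.4 km)
C→D: 385.9 km  (cumulative 1330.4 km)
Total route length ≈ 1330 km.

1330 km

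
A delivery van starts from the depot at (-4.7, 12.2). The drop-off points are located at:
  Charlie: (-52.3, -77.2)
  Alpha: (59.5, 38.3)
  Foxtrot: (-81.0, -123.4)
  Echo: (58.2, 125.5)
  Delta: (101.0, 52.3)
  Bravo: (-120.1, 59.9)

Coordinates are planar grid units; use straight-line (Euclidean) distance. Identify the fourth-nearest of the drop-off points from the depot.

Distance to each, sorted:
Alpha: 69.3
Charlie: 101.3
Delta: 113.1
Bravo: 124.9
Echo: 129.6
Foxtrot: 155.6
The fourth-nearest is Bravo at 124.9.

Bravo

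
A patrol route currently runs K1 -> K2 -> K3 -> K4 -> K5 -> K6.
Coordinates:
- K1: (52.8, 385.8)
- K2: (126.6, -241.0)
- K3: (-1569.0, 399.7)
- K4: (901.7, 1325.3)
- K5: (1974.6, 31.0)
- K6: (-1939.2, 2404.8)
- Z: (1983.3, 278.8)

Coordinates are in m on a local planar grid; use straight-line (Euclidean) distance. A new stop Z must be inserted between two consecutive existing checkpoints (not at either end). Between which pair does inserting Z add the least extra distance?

Added distance for inserting Z between each consecutive pair:
K1–K2: 3230.4 m
K2–K3: 3669.8 m
K3–K4: 2421.0 m
K4–K5: 71.8 m
K5–K6: 132.1 m
Smallest added distance is 71.8 m, inserting between K4 and K5.

between K4 and K5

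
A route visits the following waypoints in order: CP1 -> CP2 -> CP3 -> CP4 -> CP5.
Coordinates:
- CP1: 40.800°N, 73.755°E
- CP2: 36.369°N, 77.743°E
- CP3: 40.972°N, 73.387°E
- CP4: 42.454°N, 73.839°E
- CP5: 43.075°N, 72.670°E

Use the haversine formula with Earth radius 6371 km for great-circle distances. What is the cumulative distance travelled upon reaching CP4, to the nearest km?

Leg distances:
CP1→CP2: 602.3 km  (cumulative 602.3 km)
CP2→CP3: 636.2 km  (cumulative 1238.4 km)
CP3→CP4: 169.0 km  (cumulative 1407.5 km)
Cumulative distance at CP4 ≈ 1407 km.

1407 km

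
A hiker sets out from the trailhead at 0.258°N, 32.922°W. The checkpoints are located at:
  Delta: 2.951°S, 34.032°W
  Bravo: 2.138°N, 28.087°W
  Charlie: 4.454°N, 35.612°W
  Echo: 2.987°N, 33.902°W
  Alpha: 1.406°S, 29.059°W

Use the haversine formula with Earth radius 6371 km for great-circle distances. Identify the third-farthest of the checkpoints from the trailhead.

Distances from the trailhead (0.258°N, 32.922°W):
Bravo: 576.7 km
Charlie: 554.0 km
Alpha: 467.7 km
Delta: 377.6 km
Echo: 322.4 km
The third-farthest is Alpha at 467.7 km.

Alpha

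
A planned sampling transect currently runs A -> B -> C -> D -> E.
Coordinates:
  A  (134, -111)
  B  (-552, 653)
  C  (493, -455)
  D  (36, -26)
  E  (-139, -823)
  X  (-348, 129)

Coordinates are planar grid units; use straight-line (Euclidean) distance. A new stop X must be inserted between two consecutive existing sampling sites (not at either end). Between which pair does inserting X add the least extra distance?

Added distance for inserting X between each consecutive pair:
A–B: 74.0
B–C: 63.1
C–D: 811.2
D–E: 572.8
Smallest added distance is 63.1, inserting between B and C.

between B and C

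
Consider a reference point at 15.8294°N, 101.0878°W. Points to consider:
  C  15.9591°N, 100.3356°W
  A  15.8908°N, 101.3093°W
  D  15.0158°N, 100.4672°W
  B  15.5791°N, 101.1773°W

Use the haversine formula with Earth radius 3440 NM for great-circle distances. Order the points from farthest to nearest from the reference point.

D, C, B, A

Distances from the reference point:
D 15.0158°N, 100.4672°W: 60.6 NM
C 15.9591°N, 100.3356°W: 44.1 NM
B 15.5791°N, 101.1773°W: 15.9 NM
A 15.8908°N, 101.3093°W: 13.3 NM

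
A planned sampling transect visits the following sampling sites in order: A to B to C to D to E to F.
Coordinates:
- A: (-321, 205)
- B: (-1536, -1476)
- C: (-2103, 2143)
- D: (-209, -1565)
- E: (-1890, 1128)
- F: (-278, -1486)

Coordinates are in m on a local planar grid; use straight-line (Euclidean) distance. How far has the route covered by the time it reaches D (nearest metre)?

Leg distances:
A→B: 2074.1 m  (cumulative 2074.1 m)
B→C: 3663.1 m  (cumulative 5737.3 m)
C→D: 4163.7 m  (cumulative 9901.0 m)
Cumulative distance at D ≈ 9901 m.

9901 m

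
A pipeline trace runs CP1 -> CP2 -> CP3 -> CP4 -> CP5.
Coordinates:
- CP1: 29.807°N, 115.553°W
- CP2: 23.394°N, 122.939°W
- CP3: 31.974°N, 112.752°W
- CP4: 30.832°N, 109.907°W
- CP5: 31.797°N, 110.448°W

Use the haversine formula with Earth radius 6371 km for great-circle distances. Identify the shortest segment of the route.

Leg distances:
CP1→CP2: 1023.1 km
CP2→CP3: 1382.9 km
CP3→CP4: 298.4 km
CP4→CP5: 119.0 km
The shortest leg is CP4–CP5 at 119.0 km.

CP4–CP5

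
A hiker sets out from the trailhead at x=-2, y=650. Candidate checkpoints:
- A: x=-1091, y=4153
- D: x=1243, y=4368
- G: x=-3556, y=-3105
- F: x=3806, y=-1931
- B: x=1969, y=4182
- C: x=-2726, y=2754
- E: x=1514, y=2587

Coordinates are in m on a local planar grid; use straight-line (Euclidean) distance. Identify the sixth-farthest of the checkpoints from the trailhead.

Distance to each, sorted:
G: 5170.2 m
F: 4600.3 m
B: 4044.7 m
D: 3920.9 m
A: 3668.4 m
C: 3441.9 m
E: 2459.7 m
The sixth-farthest is C at 3441.9 m.

C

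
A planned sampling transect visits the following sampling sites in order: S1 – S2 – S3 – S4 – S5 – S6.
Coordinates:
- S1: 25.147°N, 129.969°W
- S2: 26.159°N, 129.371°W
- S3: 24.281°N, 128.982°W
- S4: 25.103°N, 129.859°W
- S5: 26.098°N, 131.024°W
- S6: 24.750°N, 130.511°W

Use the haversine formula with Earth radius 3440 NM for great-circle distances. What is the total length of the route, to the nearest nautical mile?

Leg distances:
S1→S2: 68.8 NM  (cumulative 68.8 NM)
S2→S3: 114.7 NM  (cumulative 183.6 NM)
S3→S4: 68.7 NM  (cumulative 252.3 NM)
S4→S5: 86.9 NM  (cumulative 339.2 NM)
S5→S6: 85.6 NM  (cumulative 424.7 NM)
Total route length ≈ 425 NM.

425 NM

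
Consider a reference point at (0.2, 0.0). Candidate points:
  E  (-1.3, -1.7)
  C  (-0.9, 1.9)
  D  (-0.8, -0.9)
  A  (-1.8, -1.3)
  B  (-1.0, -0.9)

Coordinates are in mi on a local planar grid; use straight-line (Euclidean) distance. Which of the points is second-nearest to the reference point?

B

Distance to each, sorted:
D: 1.3 mi
B: 1.5 mi
C: 2.2 mi
E: 2.3 mi
A: 2.4 mi
The second-nearest is B at 1.5 mi.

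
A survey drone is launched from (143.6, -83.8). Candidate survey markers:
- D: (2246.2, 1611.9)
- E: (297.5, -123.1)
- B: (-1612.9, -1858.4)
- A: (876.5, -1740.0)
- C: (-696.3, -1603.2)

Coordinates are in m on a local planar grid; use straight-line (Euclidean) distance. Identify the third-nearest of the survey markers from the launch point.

A

Distances from the launch point ((143.6, -83.8)):
E: 158.8 m
C: 1736.1 m
A: 1811.1 m
B: 2496.9 m
D: 2701.2 m
The third-nearest is A at 1811.1 m.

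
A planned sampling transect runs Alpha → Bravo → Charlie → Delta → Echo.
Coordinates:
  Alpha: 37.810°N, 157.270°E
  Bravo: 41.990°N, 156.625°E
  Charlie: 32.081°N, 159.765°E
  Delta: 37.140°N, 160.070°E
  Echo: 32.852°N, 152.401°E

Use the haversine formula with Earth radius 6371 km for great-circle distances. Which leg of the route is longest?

Leg distances:
Alpha→Bravo: 468.0 km
Bravo→Charlie: 1136.3 km
Charlie→Delta: 563.2 km
Delta→Echo: 845.3 km
The longest leg is Bravo–Charlie at 1136.3 km.

Bravo–Charlie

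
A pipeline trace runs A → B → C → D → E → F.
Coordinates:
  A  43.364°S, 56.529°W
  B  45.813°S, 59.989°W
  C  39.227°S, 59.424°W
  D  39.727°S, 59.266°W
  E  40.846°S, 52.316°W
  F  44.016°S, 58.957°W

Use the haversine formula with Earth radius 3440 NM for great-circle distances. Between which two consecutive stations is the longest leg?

Leg distances:
A→B: 208.5 NM
B→C: 396.2 NM
C→D: 30.9 NM
D→E: 325.2 NM
E→F: 350.3 NM
The longest leg is B–C at 396.2 NM.

B–C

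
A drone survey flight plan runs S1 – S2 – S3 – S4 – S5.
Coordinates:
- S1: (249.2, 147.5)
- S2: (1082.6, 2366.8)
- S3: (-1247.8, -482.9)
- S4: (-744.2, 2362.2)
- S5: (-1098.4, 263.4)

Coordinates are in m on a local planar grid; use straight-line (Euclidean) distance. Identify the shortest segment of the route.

Leg distances:
S1→S2: 2370.6 m
S2→S3: 3681.2 m
S3→S4: 2889.3 m
S4→S5: 2128.5 m
The shortest leg is S4–S5 at 2128.5 m.

S4–S5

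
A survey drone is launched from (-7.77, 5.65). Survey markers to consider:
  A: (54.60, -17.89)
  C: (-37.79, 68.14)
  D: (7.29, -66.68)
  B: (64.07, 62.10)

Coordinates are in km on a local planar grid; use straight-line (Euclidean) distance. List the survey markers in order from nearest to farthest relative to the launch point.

Distances from the launch point:
A (54.60, -17.89): 66.7 km
C (-37.79, 68.14): 69.3 km
D (7.29, -66.68): 73.9 km
B (64.07, 62.10): 91.4 km

A, C, D, B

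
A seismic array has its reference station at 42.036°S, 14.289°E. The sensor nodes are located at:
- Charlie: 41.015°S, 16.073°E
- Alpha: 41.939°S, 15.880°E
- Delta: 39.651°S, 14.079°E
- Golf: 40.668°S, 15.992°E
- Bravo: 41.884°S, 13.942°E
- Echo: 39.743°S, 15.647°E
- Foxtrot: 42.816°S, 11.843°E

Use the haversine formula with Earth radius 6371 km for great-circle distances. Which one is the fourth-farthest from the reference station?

Distance to each, sorted:
Echo: 279.3 km
Delta: 265.8 km
Foxtrot: 218.7 km
Golf: 208.2 km
Charlie: 186.9 km
Alpha: 131.9 km
Bravo: 33.3 km
The fourth-farthest is Golf at 208.2 km.

Golf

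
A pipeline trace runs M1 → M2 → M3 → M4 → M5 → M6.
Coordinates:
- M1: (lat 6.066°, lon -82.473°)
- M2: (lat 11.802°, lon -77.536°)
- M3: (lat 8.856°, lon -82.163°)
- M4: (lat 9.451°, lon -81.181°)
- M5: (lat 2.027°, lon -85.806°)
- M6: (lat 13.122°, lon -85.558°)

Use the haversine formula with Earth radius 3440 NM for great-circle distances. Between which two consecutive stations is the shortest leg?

M3–M4

Leg distances:
M1→M2: 452.0 NM
M2→M3: 325.5 NM
M3→M4: 68.3 NM
M4→M5: 524.3 NM
M5→M6: 666.3 NM
The shortest leg is M3–M4 at 68.3 NM.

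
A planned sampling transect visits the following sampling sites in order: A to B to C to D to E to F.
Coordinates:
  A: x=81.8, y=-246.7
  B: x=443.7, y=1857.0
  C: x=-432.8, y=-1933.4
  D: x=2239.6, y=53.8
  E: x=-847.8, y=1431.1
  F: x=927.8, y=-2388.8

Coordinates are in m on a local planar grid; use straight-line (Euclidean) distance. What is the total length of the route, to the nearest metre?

Leg distances:
A→B: 2134.6 m  (cumulative 2134.6 m)
B→C: 3890.4 m  (cumulative 6025.0 m)
C→D: 3330.3 m  (cumulative 9355.3 m)
D→E: 3380.7 m  (cumulative 12736.0 m)
E→F: 4212.4 m  (cumulative 16948.4 m)
Total route length ≈ 16948 m.

16948 m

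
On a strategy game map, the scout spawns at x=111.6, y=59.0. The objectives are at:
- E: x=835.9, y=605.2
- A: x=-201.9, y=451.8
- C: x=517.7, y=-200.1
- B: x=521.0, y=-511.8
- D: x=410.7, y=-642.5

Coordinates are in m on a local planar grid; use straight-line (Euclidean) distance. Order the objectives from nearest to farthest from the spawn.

C, A, B, D, E

Computing each straight-line distance from x=111.6, y=59.0:
C x=517.7, y=-200.1: 481.7 m
A x=-201.9, y=451.8: 502.6 m
B x=521.0, y=-511.8: 702.4 m
D x=410.7, y=-642.5: 762.6 m
E x=835.9, y=605.2: 907.2 m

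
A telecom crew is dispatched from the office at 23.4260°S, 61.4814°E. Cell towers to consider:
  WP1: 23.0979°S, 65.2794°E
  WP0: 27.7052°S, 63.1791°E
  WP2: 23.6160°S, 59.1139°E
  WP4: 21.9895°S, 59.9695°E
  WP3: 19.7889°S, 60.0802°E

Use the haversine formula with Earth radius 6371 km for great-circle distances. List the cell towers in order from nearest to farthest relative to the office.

WP4, WP2, WP1, WP3, WP0

Distances from the office:
WP4 21.9895°S, 59.9695°E: 222.6 km
WP2 23.6160°S, 59.1139°E: 242.3 km
WP1 23.0979°S, 65.2794°E: 389.7 km
WP3 19.7889°S, 60.0802°E: 429.6 km
WP0 27.7052°S, 63.1791°E: 505.4 km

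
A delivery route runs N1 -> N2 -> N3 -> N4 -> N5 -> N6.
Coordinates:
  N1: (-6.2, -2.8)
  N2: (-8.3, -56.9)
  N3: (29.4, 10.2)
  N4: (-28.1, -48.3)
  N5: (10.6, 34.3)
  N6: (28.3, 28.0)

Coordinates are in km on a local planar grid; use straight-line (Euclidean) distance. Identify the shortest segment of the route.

N5–N6

Leg distances:
N1→N2: 54.1 km
N2→N3: 77.0 km
N3→N4: 82.0 km
N4→N5: 91.2 km
N5→N6: 18.8 km
The shortest leg is N5–N6 at 18.8 km.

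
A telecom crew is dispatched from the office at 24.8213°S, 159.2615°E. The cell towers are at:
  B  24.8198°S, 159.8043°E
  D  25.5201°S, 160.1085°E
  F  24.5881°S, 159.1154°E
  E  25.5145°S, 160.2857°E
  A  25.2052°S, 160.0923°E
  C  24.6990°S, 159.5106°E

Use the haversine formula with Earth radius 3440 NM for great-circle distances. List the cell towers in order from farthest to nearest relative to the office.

Distances from the office:
E 25.5145°S, 160.2857°E: 69.5 NM
D 25.5201°S, 160.1085°E: 62.3 NM
A 25.2052°S, 160.0923°E: 50.7 NM
B 24.8198°S, 159.8043°E: 29.6 NM
F 24.5881°S, 159.1154°E: 16.1 NM
C 24.6990°S, 159.5106°E: 15.4 NM

E, D, A, B, F, C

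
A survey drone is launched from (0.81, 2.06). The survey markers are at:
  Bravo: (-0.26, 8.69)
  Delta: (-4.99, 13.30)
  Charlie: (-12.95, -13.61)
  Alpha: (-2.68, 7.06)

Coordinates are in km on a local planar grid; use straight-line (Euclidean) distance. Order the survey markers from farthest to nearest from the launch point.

Computing each straight-line distance from (0.81, 2.06):
Charlie (-12.95, -13.61): 20.9 km
Delta (-4.99, 13.30): 12.6 km
Bravo (-0.26, 8.69): 6.7 km
Alpha (-2.68, 7.06): 6.1 km

Charlie, Delta, Bravo, Alpha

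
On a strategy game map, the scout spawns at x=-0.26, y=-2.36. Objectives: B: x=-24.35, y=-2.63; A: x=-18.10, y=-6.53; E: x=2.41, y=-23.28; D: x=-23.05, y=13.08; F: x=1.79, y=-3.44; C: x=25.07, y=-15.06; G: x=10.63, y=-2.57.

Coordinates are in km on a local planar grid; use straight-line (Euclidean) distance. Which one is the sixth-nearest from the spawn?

D

Distance to each, sorted:
F: 2.3 km
G: 10.9 km
A: 18.3 km
E: 21.1 km
B: 24.1 km
D: 27.5 km
C: 28.3 km
The sixth-nearest is D at 27.5 km.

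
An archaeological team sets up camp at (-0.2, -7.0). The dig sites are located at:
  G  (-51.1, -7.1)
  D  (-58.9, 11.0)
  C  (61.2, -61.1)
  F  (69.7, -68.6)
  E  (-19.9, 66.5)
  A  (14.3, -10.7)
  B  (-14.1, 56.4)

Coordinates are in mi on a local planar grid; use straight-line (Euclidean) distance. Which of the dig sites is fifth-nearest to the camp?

E

Distances from the camp ((-0.2, -7.0)):
A: 15.0 mi
G: 50.9 mi
D: 61.4 mi
B: 64.9 mi
E: 76.1 mi
C: 81.8 mi
F: 93.2 mi
The fifth-nearest is E at 76.1 mi.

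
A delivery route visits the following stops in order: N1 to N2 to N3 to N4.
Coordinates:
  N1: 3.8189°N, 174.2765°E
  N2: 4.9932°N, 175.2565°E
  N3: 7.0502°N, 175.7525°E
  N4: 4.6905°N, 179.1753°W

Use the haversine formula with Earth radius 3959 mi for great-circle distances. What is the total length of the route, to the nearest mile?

637 mi

Leg distances:
N1→N2: 105.6 mi  (cumulative 105.6 mi)
N2→N3: 146.2 mi  (cumulative 251.7 mi)
N3→N4: 384.9 mi  (cumulative 636.6 mi)
Total route length ≈ 637 mi.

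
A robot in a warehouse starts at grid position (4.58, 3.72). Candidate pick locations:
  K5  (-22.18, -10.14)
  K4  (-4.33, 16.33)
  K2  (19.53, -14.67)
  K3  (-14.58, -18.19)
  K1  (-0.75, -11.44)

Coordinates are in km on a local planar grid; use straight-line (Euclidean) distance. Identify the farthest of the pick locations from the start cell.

K5

Distance to each, sorted:
K5: 30.1 km
K3: 29.1 km
K2: 23.7 km
K1: 16.1 km
K4: 15.4 km
The farthest is K5 at 30.1 km.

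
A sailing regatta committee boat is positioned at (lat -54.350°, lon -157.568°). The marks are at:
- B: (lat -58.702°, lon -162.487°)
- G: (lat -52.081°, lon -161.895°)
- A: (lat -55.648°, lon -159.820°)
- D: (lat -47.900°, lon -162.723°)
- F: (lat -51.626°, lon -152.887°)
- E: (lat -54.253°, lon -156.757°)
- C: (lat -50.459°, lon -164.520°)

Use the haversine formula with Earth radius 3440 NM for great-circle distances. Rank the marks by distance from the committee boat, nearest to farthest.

E, A, G, F, B, C, D

Computing each great-circle distance from (lat -54.350°, lon -157.568°):
E (lat -54.253°, lon -156.757°): 29.0 NM
A (lat -55.648°, lon -159.820°): 109.9 NM
G (lat -52.081°, lon -161.895°): 206.7 NM
F (lat -51.626°, lon -152.887°): 235.2 NM
B (lat -58.702°, lon -162.487°): 307.7 NM
C (lat -50.459°, lon -164.520°): 345.3 NM
D (lat -47.900°, lon -162.723°): 433.0 NM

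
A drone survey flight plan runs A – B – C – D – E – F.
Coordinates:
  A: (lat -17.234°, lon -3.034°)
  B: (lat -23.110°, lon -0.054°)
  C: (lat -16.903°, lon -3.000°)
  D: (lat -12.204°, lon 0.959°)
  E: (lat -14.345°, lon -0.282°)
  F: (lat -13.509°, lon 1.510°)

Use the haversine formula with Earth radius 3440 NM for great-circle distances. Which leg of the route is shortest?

Leg distances:
A→B: 390.7 NM
B→C: 408.0 NM
C→D: 364.0 NM
D→E: 147.6 NM
E→F: 115.9 NM
The shortest leg is E–F at 115.9 NM.

E–F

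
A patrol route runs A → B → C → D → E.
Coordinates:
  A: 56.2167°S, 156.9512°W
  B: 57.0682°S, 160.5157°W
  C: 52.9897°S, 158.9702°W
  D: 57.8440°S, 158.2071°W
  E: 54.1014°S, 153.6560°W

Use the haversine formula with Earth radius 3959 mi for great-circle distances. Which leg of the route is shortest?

Leg distances:
A→B: 147.6 mi
B→C: 288.4 mi
C→D: 336.7 mi
D→E: 312.6 mi
The shortest leg is A–B at 147.6 mi.

A–B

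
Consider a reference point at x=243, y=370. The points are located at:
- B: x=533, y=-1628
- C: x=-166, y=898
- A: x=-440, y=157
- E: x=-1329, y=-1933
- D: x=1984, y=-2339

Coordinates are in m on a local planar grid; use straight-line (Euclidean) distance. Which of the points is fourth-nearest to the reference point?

E

Distances from the reference point (x=243, y=370):
C: 667.9 m
A: 715.4 m
B: 2018.9 m
E: 2788.4 m
D: 3220.2 m
The fourth-nearest is E at 2788.4 m.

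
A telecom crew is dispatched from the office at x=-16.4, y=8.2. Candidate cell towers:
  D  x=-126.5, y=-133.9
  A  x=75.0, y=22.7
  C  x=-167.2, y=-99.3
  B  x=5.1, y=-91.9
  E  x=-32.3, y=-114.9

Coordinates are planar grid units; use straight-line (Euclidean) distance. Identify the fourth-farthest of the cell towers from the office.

B

Distance to each, sorted:
C: 185.2
D: 179.8
E: 124.1
B: 102.4
A: 92.5
The fourth-farthest is B at 102.4.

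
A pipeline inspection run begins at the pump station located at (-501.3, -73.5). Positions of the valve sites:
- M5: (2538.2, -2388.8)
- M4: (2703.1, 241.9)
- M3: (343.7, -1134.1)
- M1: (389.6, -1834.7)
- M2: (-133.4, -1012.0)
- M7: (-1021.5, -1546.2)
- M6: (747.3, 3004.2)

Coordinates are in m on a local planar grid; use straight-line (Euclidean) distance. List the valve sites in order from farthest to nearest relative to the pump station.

M5, M6, M4, M1, M7, M3, M2

Distances from the pump station:
M5 (2538.2, -2388.8): 3820.9 m
M6 (747.3, 3004.2): 3321.3 m
M4 (2703.1, 241.9): 3219.9 m
M1 (389.6, -1834.7): 1973.7 m
M7 (-1021.5, -1546.2): 1561.9 m
M3 (343.7, -1134.1): 1356.1 m
M2 (-133.4, -1012.0): 1008.0 m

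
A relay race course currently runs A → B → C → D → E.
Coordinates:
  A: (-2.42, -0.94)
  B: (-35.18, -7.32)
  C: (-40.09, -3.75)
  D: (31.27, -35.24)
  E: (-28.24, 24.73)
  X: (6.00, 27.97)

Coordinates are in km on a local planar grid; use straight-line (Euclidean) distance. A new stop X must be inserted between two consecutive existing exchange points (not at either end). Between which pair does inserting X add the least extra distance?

between D and E

Added distance for inserting X between each consecutive pair:
A–B: 51.0 km
B–C: 104.1 km
C–D: 46.0 km
D–E: 18.0 km
Smallest added distance is 18.0 km, inserting between D and E.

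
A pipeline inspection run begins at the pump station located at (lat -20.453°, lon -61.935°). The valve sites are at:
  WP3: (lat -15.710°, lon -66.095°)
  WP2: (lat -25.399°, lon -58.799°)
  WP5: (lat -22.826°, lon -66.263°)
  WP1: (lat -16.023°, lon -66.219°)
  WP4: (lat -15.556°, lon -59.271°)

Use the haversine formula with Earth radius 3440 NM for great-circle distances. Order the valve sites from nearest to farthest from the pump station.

WP5, WP4, WP2, WP1, WP3

Distances from the pump station:
WP5 (lat -22.826°, lon -66.263°): 280.4 NM
WP4 (lat -15.556°, lon -59.271°): 331.0 NM
WP2 (lat -25.399°, lon -58.799°): 343.8 NM
WP1 (lat -16.023°, lon -66.219°): 361.1 NM
WP3 (lat -15.710°, lon -66.095°): 370.7 NM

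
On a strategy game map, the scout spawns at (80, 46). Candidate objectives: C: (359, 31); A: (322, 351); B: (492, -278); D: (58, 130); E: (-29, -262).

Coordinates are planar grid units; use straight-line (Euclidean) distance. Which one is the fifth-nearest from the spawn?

B

Distance to each, sorted:
D: 86.8
C: 279.4
E: 326.7
A: 389.3
B: 524.1
The fifth-nearest is B at 524.1.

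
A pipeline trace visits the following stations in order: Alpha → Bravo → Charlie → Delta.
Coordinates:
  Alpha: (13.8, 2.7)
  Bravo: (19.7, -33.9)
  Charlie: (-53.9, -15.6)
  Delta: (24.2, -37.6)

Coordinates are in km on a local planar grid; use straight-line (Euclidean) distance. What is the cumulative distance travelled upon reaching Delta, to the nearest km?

Leg distances:
Alpha→Bravo: 37.1 km  (cumulative 37.1 km)
Bravo→Charlie: 75.8 km  (cumulative 112.9 km)
Charlie→Delta: 81.1 km  (cumulative 194.1 km)
Cumulative distance at Delta ≈ 194 km.

194 km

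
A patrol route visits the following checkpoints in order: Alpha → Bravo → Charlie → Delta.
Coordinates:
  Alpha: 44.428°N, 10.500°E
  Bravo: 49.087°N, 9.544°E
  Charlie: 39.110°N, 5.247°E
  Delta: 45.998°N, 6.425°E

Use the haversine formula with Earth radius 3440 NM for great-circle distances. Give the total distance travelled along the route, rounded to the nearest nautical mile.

Leg distances:
Alpha→Bravo: 282.5 NM  (cumulative 282.5 NM)
Bravo→Charlie: 626.7 NM  (cumulative 909.2 NM)
Charlie→Delta: 416.8 NM  (cumulative 1326.0 NM)
Total route length ≈ 1326 NM.

1326 NM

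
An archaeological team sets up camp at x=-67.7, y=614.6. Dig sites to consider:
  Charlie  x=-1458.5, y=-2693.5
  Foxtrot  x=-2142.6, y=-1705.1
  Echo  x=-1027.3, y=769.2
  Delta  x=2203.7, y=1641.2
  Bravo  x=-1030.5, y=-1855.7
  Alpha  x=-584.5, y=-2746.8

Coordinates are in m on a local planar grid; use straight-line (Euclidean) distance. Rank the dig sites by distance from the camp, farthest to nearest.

Computing each straight-line distance from x=-67.7, y=614.6:
Charlie x=-1458.5, y=-2693.5: 3588.6 m
Alpha x=-584.5, y=-2746.8: 3400.9 m
Foxtrot x=-2142.6, y=-1705.1: 3112.3 m
Bravo x=-1030.5, y=-1855.7: 2651.3 m
Delta x=2203.7, y=1641.2: 2492.6 m
Echo x=-1027.3, y=769.2: 972.0 m

Charlie, Alpha, Foxtrot, Bravo, Delta, Echo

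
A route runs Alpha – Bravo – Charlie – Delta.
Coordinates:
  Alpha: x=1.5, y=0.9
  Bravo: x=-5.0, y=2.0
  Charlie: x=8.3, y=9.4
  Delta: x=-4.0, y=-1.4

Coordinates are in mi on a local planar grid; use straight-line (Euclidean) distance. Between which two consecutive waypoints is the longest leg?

Charlie–Delta

Leg distances:
Alpha→Bravo: 6.6 mi
Bravo→Charlie: 15.2 mi
Charlie→Delta: 16.4 mi
The longest leg is Charlie–Delta at 16.4 mi.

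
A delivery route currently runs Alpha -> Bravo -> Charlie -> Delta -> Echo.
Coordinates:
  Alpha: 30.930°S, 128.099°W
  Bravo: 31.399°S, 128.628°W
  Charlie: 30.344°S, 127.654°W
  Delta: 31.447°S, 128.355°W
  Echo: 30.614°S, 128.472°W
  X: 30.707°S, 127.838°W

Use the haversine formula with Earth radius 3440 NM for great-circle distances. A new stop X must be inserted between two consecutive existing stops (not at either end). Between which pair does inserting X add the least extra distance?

Added distance for inserting X between each consecutive pair:
Alpha–Bravo: 38.0 NM
Bravo–Charlie: 1.1 NM
Charlie–Delta: 0.1 NM
Delta–Echo: 34.6 NM
Smallest added distance is 0.1 NM, inserting between Charlie and Delta.

between Charlie and Delta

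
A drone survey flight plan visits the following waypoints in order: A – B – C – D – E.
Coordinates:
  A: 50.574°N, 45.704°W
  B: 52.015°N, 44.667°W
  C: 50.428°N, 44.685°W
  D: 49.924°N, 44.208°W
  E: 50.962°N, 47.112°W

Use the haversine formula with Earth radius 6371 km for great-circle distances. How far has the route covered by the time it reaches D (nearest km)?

Leg distances:
A→B: 175.7 km  (cumulative 175.7 km)
B→C: 176.5 km  (cumulative 352.2 km)
C→D: 65.5 km  (cumulative 417.7 km)
Cumulative distance at D ≈ 418 km.

418 km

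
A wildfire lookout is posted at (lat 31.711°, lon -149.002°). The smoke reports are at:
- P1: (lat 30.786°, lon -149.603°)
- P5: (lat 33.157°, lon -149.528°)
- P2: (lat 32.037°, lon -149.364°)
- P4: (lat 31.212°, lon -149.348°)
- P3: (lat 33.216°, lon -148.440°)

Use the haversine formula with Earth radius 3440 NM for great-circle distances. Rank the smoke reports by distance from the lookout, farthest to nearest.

P3, P5, P1, P4, P2

Distance from the lookout at (lat 31.711°, lon -149.002°) to each:
P3 (lat 33.216°, lon -148.440°): 94.7 NM
P5 (lat 33.157°, lon -149.528°): 90.8 NM
P1 (lat 30.786°, lon -149.603°): 63.5 NM
P4 (lat 31.212°, lon -149.348°): 34.8 NM
P2 (lat 32.037°, lon -149.364°): 26.9 NM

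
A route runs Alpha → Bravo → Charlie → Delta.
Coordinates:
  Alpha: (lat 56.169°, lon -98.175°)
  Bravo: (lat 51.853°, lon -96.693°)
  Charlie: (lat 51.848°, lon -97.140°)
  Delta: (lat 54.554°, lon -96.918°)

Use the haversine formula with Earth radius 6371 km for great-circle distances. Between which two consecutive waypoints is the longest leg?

Alpha–Bravo

Leg distances:
Alpha→Bravo: 489.6 km
Bravo→Charlie: 30.7 km
Charlie→Delta: 301.3 km
The longest leg is Alpha–Bravo at 489.6 km.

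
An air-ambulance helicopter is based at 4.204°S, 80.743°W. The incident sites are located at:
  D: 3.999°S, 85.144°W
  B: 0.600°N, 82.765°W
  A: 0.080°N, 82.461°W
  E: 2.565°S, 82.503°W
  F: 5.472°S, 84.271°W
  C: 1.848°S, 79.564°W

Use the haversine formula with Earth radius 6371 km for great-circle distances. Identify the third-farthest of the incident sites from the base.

Distances from the base (4.204°S, 80.743°W):
B: 579.5 km
A: 513.2 km
D: 488.6 km
F: 415.5 km
C: 292.9 km
E: 267.2 km
The third-farthest is D at 488.6 km.

D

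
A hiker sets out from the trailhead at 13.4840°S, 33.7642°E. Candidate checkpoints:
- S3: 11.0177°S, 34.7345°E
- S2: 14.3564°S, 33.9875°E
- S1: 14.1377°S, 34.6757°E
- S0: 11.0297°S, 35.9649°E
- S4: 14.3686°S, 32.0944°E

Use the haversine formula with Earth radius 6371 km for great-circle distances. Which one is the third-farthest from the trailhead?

Distance to each, sorted:
S0: 362.8 km
S3: 293.8 km
S4: 205.3 km
S1: 122.4 km
S2: 100.0 km
The third-farthest is S4 at 205.3 km.

S4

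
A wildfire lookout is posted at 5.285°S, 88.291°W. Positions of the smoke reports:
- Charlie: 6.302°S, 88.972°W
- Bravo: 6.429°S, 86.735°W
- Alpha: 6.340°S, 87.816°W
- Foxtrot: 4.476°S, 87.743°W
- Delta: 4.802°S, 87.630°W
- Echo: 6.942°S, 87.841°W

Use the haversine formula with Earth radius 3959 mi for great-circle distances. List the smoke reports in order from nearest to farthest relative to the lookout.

Distances from the lookout:
Delta 4.802°S, 87.630°W: 56.4 mi
Foxtrot 4.476°S, 87.743°W: 67.4 mi
Alpha 6.340°S, 87.816°W: 79.9 mi
Charlie 6.302°S, 88.972°W: 84.4 mi
Echo 6.942°S, 87.841°W: 118.6 mi
Bravo 6.429°S, 86.735°W: 133.0 mi

Delta, Foxtrot, Alpha, Charlie, Echo, Bravo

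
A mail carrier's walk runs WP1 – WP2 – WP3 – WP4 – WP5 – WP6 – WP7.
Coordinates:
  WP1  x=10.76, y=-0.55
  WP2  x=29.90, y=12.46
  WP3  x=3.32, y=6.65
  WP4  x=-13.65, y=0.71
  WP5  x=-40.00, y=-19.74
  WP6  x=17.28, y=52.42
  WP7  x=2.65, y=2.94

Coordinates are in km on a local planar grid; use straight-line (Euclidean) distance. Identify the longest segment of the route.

WP5–WP6

Leg distances:
WP1→WP2: 23.1 km
WP2→WP3: 27.2 km
WP3→WP4: 18.0 km
WP4→WP5: 33.4 km
WP5→WP6: 92.1 km
WP6→WP7: 51.6 km
The longest leg is WP5–WP6 at 92.1 km.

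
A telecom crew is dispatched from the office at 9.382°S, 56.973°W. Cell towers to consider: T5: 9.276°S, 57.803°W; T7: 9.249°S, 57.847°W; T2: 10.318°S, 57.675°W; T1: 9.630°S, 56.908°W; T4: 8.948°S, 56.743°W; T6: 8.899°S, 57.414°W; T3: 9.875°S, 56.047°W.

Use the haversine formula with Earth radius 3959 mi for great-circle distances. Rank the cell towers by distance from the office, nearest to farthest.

T1, T4, T6, T5, T7, T3, T2

Distances from the office:
T1 9.630°S, 56.908°W: 17.7 mi
T4 8.948°S, 56.743°W: 33.8 mi
T6 8.899°S, 57.414°W: 44.9 mi
T5 9.276°S, 57.803°W: 57.1 mi
T7 9.249°S, 57.847°W: 60.3 mi
T3 9.875°S, 56.047°W: 71.7 mi
T2 10.318°S, 57.675°W: 80.4 mi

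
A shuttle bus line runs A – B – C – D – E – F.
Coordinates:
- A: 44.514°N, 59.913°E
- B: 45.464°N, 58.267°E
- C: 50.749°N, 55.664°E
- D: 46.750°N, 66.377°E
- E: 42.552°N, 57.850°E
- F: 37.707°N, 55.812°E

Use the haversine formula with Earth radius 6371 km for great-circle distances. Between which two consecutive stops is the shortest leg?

A–B

Leg distances:
A→B: 167.1 km
B→C: 618.5 km
C→D: 901.3 km
D→E: 819.6 km
E→F: 565.9 km
The shortest leg is A–B at 167.1 km.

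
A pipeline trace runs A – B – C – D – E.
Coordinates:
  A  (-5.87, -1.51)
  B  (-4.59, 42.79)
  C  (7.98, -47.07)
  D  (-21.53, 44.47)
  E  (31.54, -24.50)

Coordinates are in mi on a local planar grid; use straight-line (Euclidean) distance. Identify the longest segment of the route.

Leg distances:
A→B: 44.3 mi
B→C: 90.7 mi
C→D: 96.2 mi
D→E: 87.0 mi
The longest leg is C–D at 96.2 mi.

C–D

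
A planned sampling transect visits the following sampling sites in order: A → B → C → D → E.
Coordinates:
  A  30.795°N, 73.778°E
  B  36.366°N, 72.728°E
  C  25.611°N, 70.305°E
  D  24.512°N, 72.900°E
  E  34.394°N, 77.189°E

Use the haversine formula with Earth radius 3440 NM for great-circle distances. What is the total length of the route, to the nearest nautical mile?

1786 NM

Leg distances:
A→B: 338.6 NM  (cumulative 338.6 NM)
B→C: 657.6 NM  (cumulative 996.2 NM)
C→D: 155.8 NM  (cumulative 1151.9 NM)
D→E: 634.1 NM  (cumulative 1786.0 NM)
Total route length ≈ 1786 NM.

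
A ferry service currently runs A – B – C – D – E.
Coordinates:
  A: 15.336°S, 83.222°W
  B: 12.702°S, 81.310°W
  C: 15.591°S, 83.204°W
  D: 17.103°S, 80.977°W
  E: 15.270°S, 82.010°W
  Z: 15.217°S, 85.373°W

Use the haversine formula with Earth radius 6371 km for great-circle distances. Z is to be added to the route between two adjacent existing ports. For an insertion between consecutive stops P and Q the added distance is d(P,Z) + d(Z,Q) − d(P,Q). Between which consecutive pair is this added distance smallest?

Added distance for inserting Z between each consecutive pair:
A–B: 392.9 km
B–C: 375.6 km
C–D: 459.3 km
D–E: 643.3 km
Smallest added distance is 375.6 km, inserting between B and C.

between B and C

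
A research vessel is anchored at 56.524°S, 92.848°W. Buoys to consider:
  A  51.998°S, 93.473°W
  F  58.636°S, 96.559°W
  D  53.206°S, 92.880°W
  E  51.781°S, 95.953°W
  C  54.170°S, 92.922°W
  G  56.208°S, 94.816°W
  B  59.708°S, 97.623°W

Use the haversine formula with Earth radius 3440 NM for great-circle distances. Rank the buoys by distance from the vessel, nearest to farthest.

Computing each great-circle distance from 56.524°S, 92.848°W:
G 56.208°S, 94.816°W: 68.1 NM
C 54.170°S, 92.922°W: 141.4 NM
F 58.636°S, 96.559°W: 174.2 NM
D 53.206°S, 92.880°W: 199.2 NM
B 59.708°S, 97.623°W: 243.7 NM
A 51.998°S, 93.473°W: 272.6 NM
E 51.781°S, 95.953°W: 304.9 NM

G, C, F, D, B, A, E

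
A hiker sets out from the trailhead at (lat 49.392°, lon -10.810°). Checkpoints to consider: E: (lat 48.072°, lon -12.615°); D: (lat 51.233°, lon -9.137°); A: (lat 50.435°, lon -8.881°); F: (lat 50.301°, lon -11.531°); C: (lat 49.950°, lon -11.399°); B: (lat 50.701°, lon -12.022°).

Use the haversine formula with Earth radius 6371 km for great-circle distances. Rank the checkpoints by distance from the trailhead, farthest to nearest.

D, E, A, B, F, C

Computing each great-circle distance from (lat 49.392°, lon -10.810°):
D (lat 51.233°, lon -9.137°): 236.7 km
E (lat 48.072°, lon -12.615°): 197.6 km
A (lat 50.435°, lon -8.881°): 180.3 km
B (lat 50.701°, lon -12.022°): 169.3 km
F (lat 50.301°, lon -11.531°): 113.5 km
C (lat 49.950°, lon -11.399°): 75.1 km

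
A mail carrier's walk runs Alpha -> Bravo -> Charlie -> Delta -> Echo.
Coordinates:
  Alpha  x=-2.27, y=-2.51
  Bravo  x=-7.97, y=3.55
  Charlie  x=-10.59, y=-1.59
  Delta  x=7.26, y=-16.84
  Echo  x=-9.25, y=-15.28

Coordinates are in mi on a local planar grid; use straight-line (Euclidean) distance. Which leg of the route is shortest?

Bravo–Charlie

Leg distances:
Alpha→Bravo: 8.3 mi
Bravo→Charlie: 5.8 mi
Charlie→Delta: 23.5 mi
Delta→Echo: 16.6 mi
The shortest leg is Bravo–Charlie at 5.8 mi.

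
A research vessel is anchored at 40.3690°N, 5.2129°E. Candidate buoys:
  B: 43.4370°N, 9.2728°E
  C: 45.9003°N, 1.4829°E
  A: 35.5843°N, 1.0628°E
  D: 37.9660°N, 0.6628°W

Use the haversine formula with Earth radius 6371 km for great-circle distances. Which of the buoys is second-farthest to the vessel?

A

Distance to each, sorted:
C: 685.3 km
A: 644.3 km
D: 572.5 km
B: 478.7 km
The second-farthest is A at 644.3 km.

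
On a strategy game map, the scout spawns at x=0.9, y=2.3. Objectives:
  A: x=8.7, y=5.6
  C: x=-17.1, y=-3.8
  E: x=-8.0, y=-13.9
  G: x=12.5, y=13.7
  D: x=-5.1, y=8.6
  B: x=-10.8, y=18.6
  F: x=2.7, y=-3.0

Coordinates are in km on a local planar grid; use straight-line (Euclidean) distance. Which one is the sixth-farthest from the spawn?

Distance to each, sorted:
B: 20.1 km
C: 19.0 km
E: 18.5 km
G: 16.3 km
D: 8.7 km
A: 8.5 km
F: 5.6 km
The sixth-farthest is A at 8.5 km.

A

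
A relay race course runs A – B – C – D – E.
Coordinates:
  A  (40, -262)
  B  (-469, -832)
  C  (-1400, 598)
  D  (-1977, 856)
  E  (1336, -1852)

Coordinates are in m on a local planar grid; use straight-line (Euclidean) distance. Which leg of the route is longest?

Leg distances:
A→B: 764.2 m
B→C: 1706.4 m
C→D: 632.1 m
D→E: 4278.9 m
The longest leg is D–E at 4278.9 m.

D–E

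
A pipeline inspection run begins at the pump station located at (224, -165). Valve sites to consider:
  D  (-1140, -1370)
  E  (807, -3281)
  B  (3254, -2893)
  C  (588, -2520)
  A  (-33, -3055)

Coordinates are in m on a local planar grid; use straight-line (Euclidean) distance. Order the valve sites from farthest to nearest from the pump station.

B, E, A, C, D

Computing each straight-line distance from (224, -165):
B (3254, -2893): 4077.1 m
E (807, -3281): 3170.1 m
A (-33, -3055): 2901.4 m
C (588, -2520): 2383.0 m
D (-1140, -1370): 1820.0 m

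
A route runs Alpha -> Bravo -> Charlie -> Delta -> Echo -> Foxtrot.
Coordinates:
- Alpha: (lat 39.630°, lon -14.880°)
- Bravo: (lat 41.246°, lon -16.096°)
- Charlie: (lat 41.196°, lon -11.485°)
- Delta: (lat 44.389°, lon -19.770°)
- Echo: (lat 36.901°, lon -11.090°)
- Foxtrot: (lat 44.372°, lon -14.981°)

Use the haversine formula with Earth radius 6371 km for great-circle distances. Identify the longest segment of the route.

Delta–Echo

Leg distances:
Alpha→Bravo: 207.1 km
Bravo→Charlie: 385.6 km
Charlie→Delta: 763.1 km
Delta→Echo: 1107.6 km
Echo→Foxtrot: 893.0 km
The longest leg is Delta–Echo at 1107.6 km.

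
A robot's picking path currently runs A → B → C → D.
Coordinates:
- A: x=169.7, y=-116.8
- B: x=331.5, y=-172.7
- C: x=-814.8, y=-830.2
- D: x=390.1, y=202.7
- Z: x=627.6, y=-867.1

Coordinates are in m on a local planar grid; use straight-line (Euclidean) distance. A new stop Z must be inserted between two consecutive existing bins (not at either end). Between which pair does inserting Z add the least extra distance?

between B and C

Added distance for inserting Z between each consecutive pair:
A–B: 1462.7 m
B–C: 876.3 m
C–D: 951.7 m
Smallest added distance is 876.3 m, inserting between B and C.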